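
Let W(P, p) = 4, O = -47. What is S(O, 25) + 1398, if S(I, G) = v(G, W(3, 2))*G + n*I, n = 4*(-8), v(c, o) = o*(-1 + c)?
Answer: 5302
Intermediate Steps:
n = -32
S(I, G) = -32*I + G*(-4 + 4*G) (S(I, G) = (4*(-1 + G))*G - 32*I = (-4 + 4*G)*G - 32*I = G*(-4 + 4*G) - 32*I = -32*I + G*(-4 + 4*G))
S(O, 25) + 1398 = (-32*(-47) + 4*25*(-1 + 25)) + 1398 = (1504 + 4*25*24) + 1398 = (1504 + 2400) + 1398 = 3904 + 1398 = 5302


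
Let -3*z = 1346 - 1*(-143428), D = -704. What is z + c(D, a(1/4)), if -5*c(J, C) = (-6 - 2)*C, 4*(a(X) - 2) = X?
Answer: -482547/10 ≈ -48255.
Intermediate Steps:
a(X) = 2 + X/4
c(J, C) = 8*C/5 (c(J, C) = -(-6 - 2)*C/5 = -(-8)*C/5 = 8*C/5)
z = -48258 (z = -(1346 - 1*(-143428))/3 = -(1346 + 143428)/3 = -⅓*144774 = -48258)
z + c(D, a(1/4)) = -48258 + 8*(2 + (¼)/4)/5 = -48258 + 8*(2 + (¼)*(¼))/5 = -48258 + 8*(2 + 1/16)/5 = -48258 + (8/5)*(33/16) = -48258 + 33/10 = -482547/10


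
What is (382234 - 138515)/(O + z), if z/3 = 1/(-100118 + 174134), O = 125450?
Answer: 6013035168/3095102401 ≈ 1.9428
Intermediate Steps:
z = 1/24672 (z = 3/(-100118 + 174134) = 3/74016 = 3*(1/74016) = 1/24672 ≈ 4.0532e-5)
(382234 - 138515)/(O + z) = (382234 - 138515)/(125450 + 1/24672) = 243719/(3095102401/24672) = 243719*(24672/3095102401) = 6013035168/3095102401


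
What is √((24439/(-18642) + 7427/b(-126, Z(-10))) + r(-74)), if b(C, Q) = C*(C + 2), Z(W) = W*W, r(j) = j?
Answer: I*√99971605437938/1155804 ≈ 8.6508*I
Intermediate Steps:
Z(W) = W²
b(C, Q) = C*(2 + C)
√((24439/(-18642) + 7427/b(-126, Z(-10))) + r(-74)) = √((24439/(-18642) + 7427/((-126*(2 - 126)))) - 74) = √((24439*(-1/18642) + 7427/((-126*(-124)))) - 74) = √((-24439/18642 + 7427/15624) - 74) = √((-24439/18642 + 7427*(1/15624)) - 74) = √((-24439/18642 + 1061/2232) - 74) = √(-5794781/6934824 - 74) = √(-518971757/6934824) = I*√99971605437938/1155804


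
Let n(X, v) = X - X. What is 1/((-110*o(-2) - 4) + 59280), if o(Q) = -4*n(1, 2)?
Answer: 1/59276 ≈ 1.6870e-5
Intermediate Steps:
n(X, v) = 0
o(Q) = 0 (o(Q) = -4*0 = 0)
1/((-110*o(-2) - 4) + 59280) = 1/((-110*0 - 4) + 59280) = 1/((0 - 4) + 59280) = 1/(-4 + 59280) = 1/59276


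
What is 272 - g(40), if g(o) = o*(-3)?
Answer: 392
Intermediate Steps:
g(o) = -3*o
272 - g(40) = 272 - (-3)*40 = 272 - 1*(-120) = 272 + 120 = 392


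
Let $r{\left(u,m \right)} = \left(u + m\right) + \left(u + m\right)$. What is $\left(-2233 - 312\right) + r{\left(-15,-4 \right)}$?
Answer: $-2583$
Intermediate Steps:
$r{\left(u,m \right)} = 2 m + 2 u$ ($r{\left(u,m \right)} = \left(m + u\right) + \left(m + u\right) = 2 m + 2 u$)
$\left(-2233 - 312\right) + r{\left(-15,-4 \right)} = \left(-2233 - 312\right) + \left(2 \left(-4\right) + 2 \left(-15\right)\right) = -2545 - 38 = -2583$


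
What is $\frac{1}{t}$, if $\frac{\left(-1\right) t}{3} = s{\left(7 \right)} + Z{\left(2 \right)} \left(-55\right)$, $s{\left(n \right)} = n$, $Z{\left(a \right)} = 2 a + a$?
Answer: $\frac{1}{969} \approx 0.001032$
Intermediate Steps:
$Z{\left(a \right)} = 3 a$
$t = 969$ ($t = - 3 \left(7 + 3 \cdot 2 \left(-55\right)\right) = - 3 \left(7 + 6 \left(-55\right)\right) = - 3 \left(7 - 330\right) = \left(-3\right) \left(-323\right) = 969$)
$\frac{1}{t} = \frac{1}{969}$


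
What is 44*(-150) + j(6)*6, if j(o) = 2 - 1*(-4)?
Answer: -6564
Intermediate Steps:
j(o) = 6 (j(o) = 2 + 4 = 6)
44*(-150) + j(6)*6 = 44*(-150) + 6*6 = -6600 + 36 = -6564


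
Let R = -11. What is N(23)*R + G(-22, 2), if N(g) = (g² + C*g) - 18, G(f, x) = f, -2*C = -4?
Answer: -6149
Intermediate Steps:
C = 2 (C = -½*(-4) = 2)
N(g) = -18 + g² + 2*g (N(g) = (g² + 2*g) - 18 = -18 + g² + 2*g)
N(23)*R + G(-22, 2) = (-18 + 23² + 2*23)*(-11) - 22 = (-18 + 529 + 46)*(-11) - 22 = 557*(-11) - 22 = -6127 - 22 = -6149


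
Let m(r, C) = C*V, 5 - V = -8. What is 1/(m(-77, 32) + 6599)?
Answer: 1/7015 ≈ 0.00014255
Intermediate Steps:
V = 13 (V = 5 - 1*(-8) = 5 + 8 = 13)
m(r, C) = 13*C (m(r, C) = C*13 = 13*C)
1/(m(-77, 32) + 6599) = 1/(13*32 + 6599) = 1/(416 + 6599) = 1/7015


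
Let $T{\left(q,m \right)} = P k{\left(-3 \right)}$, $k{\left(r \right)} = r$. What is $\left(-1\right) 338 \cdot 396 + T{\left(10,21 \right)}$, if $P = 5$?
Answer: $-133863$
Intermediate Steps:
$T{\left(q,m \right)} = -15$ ($T{\left(q,m \right)} = 5 \left(-3\right) = -15$)
$\left(-1\right) 338 \cdot 396 + T{\left(10,21 \right)} = \left(-1\right) 338 \cdot 396 - 15 = \left(-338\right) 396 - 15 = -133848 - 15 = -133863$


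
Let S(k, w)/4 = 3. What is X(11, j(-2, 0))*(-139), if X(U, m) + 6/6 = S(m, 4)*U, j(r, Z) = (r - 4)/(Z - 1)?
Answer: -18209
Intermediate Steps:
S(k, w) = 12 (S(k, w) = 4*3 = 12)
j(r, Z) = (-4 + r)/(-1 + Z)
X(U, m) = -1 + 12*U
X(11, j(-2, 0))*(-139) = (-1 + 12*11)*(-139) = (-1 + 132)*(-139) = 131*(-139) = -18209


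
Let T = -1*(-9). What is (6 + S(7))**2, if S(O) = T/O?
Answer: 2601/49 ≈ 53.082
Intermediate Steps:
T = 9
S(O) = 9/O
(6 + S(7))**2 = (6 + 9/7)**2 = (51/7)**2 = 2601/49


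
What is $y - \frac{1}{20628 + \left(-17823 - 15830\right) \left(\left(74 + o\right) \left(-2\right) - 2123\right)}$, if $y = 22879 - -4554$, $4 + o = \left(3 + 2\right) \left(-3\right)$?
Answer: $\frac{2062077626440}{75167777} \approx 27433.0$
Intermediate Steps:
$o = -19$ ($o = -4 + \left(3 + 2\right) \left(-3\right) = -4 + 5 \left(-3\right) = -4 - 15 = -19$)
$y = 27433$ ($y = 22879 + 4554 = 27433$)
$y - \frac{1}{20628 + \left(-17823 - 15830\right) \left(\left(74 + o\right) \left(-2\right) - 2123\right)} = 27433 - \frac{1}{20628 + \left(-17823 - 15830\right) \left(\left(74 - 19\right) \left(-2\right) - 2123\right)} = 27433 - \frac{1}{20628 - 33653 \left(55 \left(-2\right) - 2123\right)} = 27433 - \frac{1}{20628 - 33653 \left(-110 - 2123\right)} = 27433 - \frac{1}{20628 - -75147149} = 27433 - \frac{1}{20628 + 75147149} = 27433 - \frac{1}{75167777} = \frac{2062077626440}{75167777}$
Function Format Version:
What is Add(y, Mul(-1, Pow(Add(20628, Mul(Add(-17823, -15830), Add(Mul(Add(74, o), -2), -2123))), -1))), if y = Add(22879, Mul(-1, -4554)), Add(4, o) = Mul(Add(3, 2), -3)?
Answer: Rational(2062077626440, 75167777) ≈ 27433.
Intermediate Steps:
o = -19 (o = Add(-4, Mul(Add(3, 2), -3)) = Add(-4, Mul(5, -3)) = Add(-4, -15) = -19)
y = 27433 (y = Add(22879, 4554) = 27433)
Add(y, Mul(-1, Pow(Add(20628, Mul(Add(-17823, -15830), Add(Mul(Add(74, o), -2), -2123))), -1))) = Add(27433, Mul(-1, Pow(Add(20628, Mul(Add(-17823, -15830), Add(Mul(Add(74, -19), -2), -2123))), -1))) = Add(27433, Mul(-1, Pow(Add(20628, Mul(-33653, Add(Mul(55, -2), -2123))), -1))) = Add(27433, Mul(-1, Pow(Add(20628, Mul(-33653, Add(-110, -2123))), -1))) = Add(27433, Mul(-1, Pow(Add(20628, Mul(-33653, -2233)), -1))) = Add(27433, Mul(-1, Pow(Add(20628, 75147149), -1))) = Add(27433, Mul(-1, Pow(75167777, -1))) = Add(27433, Mul(-1, Rational(1, 75167777))) = Add(27433, Rational(-1, 75167777)) = Rational(2062077626440, 75167777)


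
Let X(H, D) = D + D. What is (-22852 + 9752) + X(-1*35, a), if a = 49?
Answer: -13002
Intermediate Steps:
X(H, D) = 2*D
(-22852 + 9752) + X(-1*35, a) = (-22852 + 9752) + 2*49 = -13100 + 98 = -13002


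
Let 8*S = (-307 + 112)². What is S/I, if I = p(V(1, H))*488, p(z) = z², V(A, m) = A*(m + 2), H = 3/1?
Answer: 1521/3904 ≈ 0.38960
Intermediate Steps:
H = 3 (H = 3*1 = 3)
V(A, m) = A*(2 + m)
S = 38025/8 (S = (-307 + 112)²/8 = (⅛)*(-195)² = (⅛)*38025 = 38025/8 ≈ 4753.1)
I = 12200 (I = (1*(2 + 3))²*488 = (1*5)²*488 = 5²*488 = 25*488 = 12200)
S/I = (38025/8)/12200 = (38025/8)*(1/12200) = 1521/3904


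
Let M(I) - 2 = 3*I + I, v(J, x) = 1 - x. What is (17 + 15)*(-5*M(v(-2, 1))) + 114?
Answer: -206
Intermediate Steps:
M(I) = 2 + 4*I (M(I) = 2 + (3*I + I) = 2 + 4*I)
(17 + 15)*(-5*M(v(-2, 1))) + 114 = (17 + 15)*(-5*(2 + 4*(1 - 1*1))) + 114 = 32*(-5*(2 + 4*(1 - 1))) + 114 = 32*(-5*(2 + 4*0)) + 114 = 32*(-5*(2 + 0)) + 114 = 32*(-5*2) + 114 = 32*(-10) + 114 = -320 + 114 = -206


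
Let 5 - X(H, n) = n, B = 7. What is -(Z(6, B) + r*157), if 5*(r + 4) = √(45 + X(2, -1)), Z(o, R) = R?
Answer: 621 - 157*√51/5 ≈ 396.76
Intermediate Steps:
X(H, n) = 5 - n
r = -4 + √51/5 (r = -4 + √(45 + (5 - 1*(-1)))/5 = -4 + √(45 + (5 + 1))/5 = -4 + √(45 + 6)/5 = -4 + √51/5 ≈ -2.5717)
-(Z(6, B) + r*157) = -(7 + (-4 + √51/5)*157) = -(7 + (-628 + 157*√51/5)) = -(-621 + 157*√51/5) = 621 - 157*√51/5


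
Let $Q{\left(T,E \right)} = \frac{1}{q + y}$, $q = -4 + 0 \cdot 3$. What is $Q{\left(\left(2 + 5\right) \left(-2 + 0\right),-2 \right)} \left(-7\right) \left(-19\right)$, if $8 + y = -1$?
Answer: $- \frac{133}{13} \approx -10.231$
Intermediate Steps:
$y = -9$ ($y = -8 - 1 = -9$)
$q = -4$ ($q = -4 + 0 = -4$)
$Q{\left(T,E \right)} = - \frac{1}{13}$ ($Q{\left(T,E \right)} = \frac{1}{-4 - 9} = \frac{1}{-13} = - \frac{1}{13}$)
$Q{\left(\left(2 + 5\right) \left(-2 + 0\right),-2 \right)} \left(-7\right) \left(-19\right) = \left(- \frac{1}{13}\right) \left(-7\right) \left(-19\right) = \frac{7}{13} \left(-19\right) = - \frac{133}{13}$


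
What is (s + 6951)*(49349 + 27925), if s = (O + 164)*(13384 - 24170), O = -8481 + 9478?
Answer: -967130088030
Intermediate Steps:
O = 997
s = -12522546 (s = (997 + 164)*(13384 - 24170) = 1161*(-10786) = -12522546)
(s + 6951)*(49349 + 27925) = (-12522546 + 6951)*(49349 + 27925) = -12515595*77274 = -967130088030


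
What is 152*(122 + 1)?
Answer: 18696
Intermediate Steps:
152*(122 + 1) = 152*123 = 18696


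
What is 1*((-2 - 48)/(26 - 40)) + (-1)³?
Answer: 18/7 ≈ 2.5714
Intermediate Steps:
1*((-2 - 48)/(26 - 40)) + (-1)³ = 1*(-50/(-14)) - 1 = 1*(-50*(-1/14)) - 1 = 1*(25/7) - 1 = 25/7 - 1 = 18/7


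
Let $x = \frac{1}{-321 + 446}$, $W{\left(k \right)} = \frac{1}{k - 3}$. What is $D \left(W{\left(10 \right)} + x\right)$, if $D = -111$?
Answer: $- \frac{14652}{875} \approx -16.745$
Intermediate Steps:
$W{\left(k \right)} = \frac{1}{-3 + k}$
$x = \frac{1}{125} \approx 0.008$
$D \left(W{\left(10 \right)} + x\right) = - 111 \left(\frac{1}{-3 + 10} + \frac{1}{125}\right) = - 111 \left(\frac{1}{7} + \frac{1}{125}\right) = \left(-111\right) \frac{132}{875} = - \frac{14652}{875}$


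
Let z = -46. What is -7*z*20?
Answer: 6440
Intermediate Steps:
-7*z*20 = -7*(-46)*20 = 322*20 = 6440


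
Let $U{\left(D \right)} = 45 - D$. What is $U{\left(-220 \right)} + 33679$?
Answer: $33944$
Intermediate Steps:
$U{\left(-220 \right)} + 33679 = \left(45 - -220\right) + 33679 = \left(45 + 220\right) + 33679 = 265 + 33679 = 33944$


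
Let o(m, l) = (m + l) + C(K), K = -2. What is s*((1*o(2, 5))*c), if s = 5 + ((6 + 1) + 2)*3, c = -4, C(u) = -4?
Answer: -384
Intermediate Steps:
o(m, l) = -4 + l + m (o(m, l) = (m + l) - 4 = (l + m) - 4 = -4 + l + m)
s = 32 (s = 5 + (7 + 2)*3 = 5 + 9*3 = 5 + 27 = 32)
s*((1*o(2, 5))*c) = 32*((1*(-4 + 5 + 2))*(-4)) = 32*((1*3)*(-4)) = 32*(3*(-4)) = 32*(-12) = -384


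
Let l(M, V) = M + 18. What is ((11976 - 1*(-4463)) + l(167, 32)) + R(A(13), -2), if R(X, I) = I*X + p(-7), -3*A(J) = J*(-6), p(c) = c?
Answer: 16565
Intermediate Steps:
l(M, V) = 18 + M
A(J) = 2*J (A(J) = -J*(-6)/3 = -(-2)*J = 2*J)
R(X, I) = -7 + I*X (R(X, I) = I*X - 7 = -7 + I*X)
((11976 - 1*(-4463)) + l(167, 32)) + R(A(13), -2) = ((11976 - 1*(-4463)) + (18 + 167)) + (-7 - 4*13) = ((11976 + 4463) + 185) + (-7 - 2*26) = (16439 + 185) + (-7 - 52) = 16624 - 59 = 16565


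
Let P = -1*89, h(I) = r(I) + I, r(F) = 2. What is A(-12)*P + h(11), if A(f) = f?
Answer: 1081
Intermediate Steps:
h(I) = 2 + I
P = -89
A(-12)*P + h(11) = -12*(-89) + (2 + 11) = 1068 + 13 = 1081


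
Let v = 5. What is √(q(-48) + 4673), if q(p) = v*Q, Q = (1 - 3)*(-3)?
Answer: √4703 ≈ 68.578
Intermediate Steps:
Q = 6 (Q = -2*(-3) = 6)
q(p) = 30 (q(p) = 5*6 = 30)
√(q(-48) + 4673) = √(30 + 4673) = √4703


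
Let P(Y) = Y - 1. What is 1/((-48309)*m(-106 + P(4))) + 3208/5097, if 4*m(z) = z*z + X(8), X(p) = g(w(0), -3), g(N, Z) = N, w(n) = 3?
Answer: 137049797173/217750257123 ≈ 0.62939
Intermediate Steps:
P(Y) = -1 + Y
X(p) = 3
m(z) = 3/4 + z**2/4 (m(z) = (z*z + 3)/4 = (z**2 + 3)/4 = (3 + z**2)/4 = 3/4 + z**2/4)
1/((-48309)*m(-106 + P(4))) + 3208/5097 = 1/((-48309)*(3/4 + (-106 + (-1 + 4))**2/4)) + 3208/5097 = -1/(48309*(3/4 + (-106 + 3)**2/4)) + 3208*(1/5097) = -1/(48309*(3/4 + (1/4)*(-103)**2)) + 3208/5097 = -1/(48309*(3/4 + (1/4)*10609)) + 3208/5097 = -1/(48309*(3/4 + 10609/4)) + 3208/5097 = -1/48309/2653 + 3208/5097 = -1/48309*1/2653 + 3208/5097 = -1/128163777 + 3208/5097 = 137049797173/217750257123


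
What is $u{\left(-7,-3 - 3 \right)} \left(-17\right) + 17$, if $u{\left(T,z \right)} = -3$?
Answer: $68$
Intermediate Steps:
$u{\left(-7,-3 - 3 \right)} \left(-17\right) + 17 = \left(-3\right) \left(-17\right) + 17 = 51 + 17 = 68$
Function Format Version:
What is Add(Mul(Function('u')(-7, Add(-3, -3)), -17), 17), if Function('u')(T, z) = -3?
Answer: 68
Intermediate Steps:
Add(Mul(Function('u')(-7, Add(-3, -3)), -17), 17) = Add(Mul(-3, -17), 17) = Add(51, 17) = 68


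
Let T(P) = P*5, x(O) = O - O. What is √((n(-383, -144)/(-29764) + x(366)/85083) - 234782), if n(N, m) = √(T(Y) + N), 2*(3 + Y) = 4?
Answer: √(-51998090824568 - 14882*I*√97)/14882 ≈ 6.8291e-7 - 484.54*I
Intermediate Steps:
Y = -1 (Y = -3 + (½)*4 = -3 + 2 = -1)
x(O) = 0
T(P) = 5*P
n(N, m) = √(-5 + N) (n(N, m) = √(5*(-1) + N) = √(-5 + N))
√((n(-383, -144)/(-29764) + x(366)/85083) - 234782) = √((√(-5 - 383)/(-29764) + 0/85083) - 234782) = √((√(-388)*(-1/29764) + 0*(1/85083)) - 234782) = √(((2*I*√97)*(-1/29764) + 0) - 234782) = √((-I*√97/14882 + 0) - 234782) = √(-I*√97/14882 - 234782) = √(-234782 - I*√97/14882)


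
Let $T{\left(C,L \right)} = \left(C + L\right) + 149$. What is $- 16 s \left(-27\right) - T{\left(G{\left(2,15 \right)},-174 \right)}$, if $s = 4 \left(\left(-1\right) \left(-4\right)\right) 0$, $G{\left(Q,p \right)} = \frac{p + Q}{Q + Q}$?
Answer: $\frac{83}{4} \approx 20.75$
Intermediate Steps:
$G{\left(Q,p \right)} = \frac{Q + p}{2 Q}$
$T{\left(C,L \right)} = 149 + C + L$
$s = 0$ ($s = 4 \cdot 4 \cdot 0 = 16 \cdot 0 = 0$)
$- 16 s \left(-27\right) - T{\left(G{\left(2,15 \right)},-174 \right)} = \left(-16\right) 0 \left(-27\right) - \left(149 + \frac{2 + 15}{2 \cdot 2} - 174\right) = 0 \left(-27\right) - \left(149 + \frac{1}{2} \cdot \frac{1}{2} \cdot 17 - 174\right) = 0 - \left(149 + \frac{17}{4} - 174\right) = 0 - - \frac{83}{4} = 0 + \frac{83}{4} = \frac{83}{4}$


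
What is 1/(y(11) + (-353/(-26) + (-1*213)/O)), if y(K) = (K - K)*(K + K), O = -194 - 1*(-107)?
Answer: 754/12083 ≈ 0.062402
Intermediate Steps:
O = -87 (O = -194 + 107 = -87)
y(K) = 0 (y(K) = 0*(2*K) = 0)
1/(y(11) + (-353/(-26) + (-1*213)/O)) = 1/(0 + (-353/(-26) - 1*213/(-87))) = 1/(0 + (-353*(-1/26) - 213*(-1/87))) = 1/(0 + (353/26 + 71/29)) = 1/(0 + 12083/754) = 1/(12083/754) = 754/12083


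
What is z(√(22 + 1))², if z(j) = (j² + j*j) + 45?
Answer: 8281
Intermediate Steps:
z(j) = 45 + 2*j² (z(j) = (j² + j²) + 45 = 2*j² + 45 = 45 + 2*j²)
z(√(22 + 1))² = (45 + 2*(√(22 + 1))²)² = (45 + 2*(√23)²)² = (45 + 2*23)² = (45 + 46)² = 91² = 8281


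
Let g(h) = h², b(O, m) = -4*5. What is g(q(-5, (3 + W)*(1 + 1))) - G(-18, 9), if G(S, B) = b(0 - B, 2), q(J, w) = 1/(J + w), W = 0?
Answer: 21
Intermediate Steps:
b(O, m) = -20
G(S, B) = -20
g(q(-5, (3 + W)*(1 + 1))) - G(-18, 9) = (1/(-5 + (3 + 0)*(1 + 1)))² - 1*(-20) = (1/(-5 + 3*2))² + 20 = (1/(-5 + 6))² + 20 = (1/1)² + 20 = 1² + 20 = 1 + 20 = 21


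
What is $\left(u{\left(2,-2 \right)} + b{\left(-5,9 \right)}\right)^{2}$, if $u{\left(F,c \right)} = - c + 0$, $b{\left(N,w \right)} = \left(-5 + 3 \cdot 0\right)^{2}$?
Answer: $729$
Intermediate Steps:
$b{\left(N,w \right)} = 25$ ($b{\left(N,w \right)} = \left(-5 + 0\right)^{2} = \left(-5\right)^{2} = 25$)
$u{\left(F,c \right)} = - c$
$\left(u{\left(2,-2 \right)} + b{\left(-5,9 \right)}\right)^{2} = \left(\left(-1\right) \left(-2\right) + 25\right)^{2} = \left(2 + 25\right)^{2} = 27^{2} = 729$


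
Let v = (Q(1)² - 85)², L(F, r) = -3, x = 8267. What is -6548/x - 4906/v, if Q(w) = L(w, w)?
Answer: -39189575/23875096 ≈ -1.6414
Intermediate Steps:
Q(w) = -3
v = 5776 (v = ((-3)² - 85)² = (9 - 85)² = (-76)² = 5776)
-6548/x - 4906/v = -6548/8267 - 4906/5776 = -6548*1/8267 - 4906*1/5776 = -6548/8267 - 2453/2888 = -39189575/23875096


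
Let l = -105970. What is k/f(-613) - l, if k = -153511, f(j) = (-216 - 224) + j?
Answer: 111739921/1053 ≈ 1.0612e+5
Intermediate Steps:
f(j) = -440 + j
k/f(-613) - l = -153511/(-440 - 613) - 1*(-105970) = -153511/(-1053) + 105970 = -153511*(-1/1053) + 105970 = 153511/1053 + 105970 = 111739921/1053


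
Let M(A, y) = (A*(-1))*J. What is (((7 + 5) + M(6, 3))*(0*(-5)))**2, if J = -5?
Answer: 0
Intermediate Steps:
M(A, y) = 5*A (M(A, y) = (A*(-1))*(-5) = -A*(-5) = 5*A)
(((7 + 5) + M(6, 3))*(0*(-5)))**2 = (((7 + 5) + 5*6)*(0*(-5)))**2 = ((12 + 30)*0)**2 = (42*0)**2 = 0**2 = 0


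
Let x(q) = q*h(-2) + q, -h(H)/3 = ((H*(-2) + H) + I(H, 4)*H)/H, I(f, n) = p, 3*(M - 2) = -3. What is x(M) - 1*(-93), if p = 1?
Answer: 94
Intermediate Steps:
M = 1 (M = 2 + (⅓)*(-3) = 2 - 1 = 1)
I(f, n) = 1
h(H) = 0 (h(H) = -3*((H*(-2) + H) + 1*H)/H = -3*((-2*H + H) + H)/H = -3*(-H + H)/H = -0/H = -3*0 = 0)
x(q) = q (x(q) = q*0 + q = 0 + q = q)
x(M) - 1*(-93) = 1 - 1*(-93) = 1 + 93 = 94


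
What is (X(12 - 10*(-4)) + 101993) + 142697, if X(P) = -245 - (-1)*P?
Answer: 244497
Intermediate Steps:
X(P) = -245 + P
(X(12 - 10*(-4)) + 101993) + 142697 = ((-245 + (12 - 10*(-4))) + 101993) + 142697 = ((-245 + (12 + 40)) + 101993) + 142697 = ((-245 + 52) + 101993) + 142697 = (-193 + 101993) + 142697 = 101800 + 142697 = 244497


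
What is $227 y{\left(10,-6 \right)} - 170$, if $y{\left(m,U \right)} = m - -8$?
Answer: $3916$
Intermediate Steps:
$y{\left(m,U \right)} = 8 + m$ ($y{\left(m,U \right)} = m + 8 = 8 + m$)
$227 y{\left(10,-6 \right)} - 170 = 227 \left(8 + 10\right) - 170 = 227 \cdot 18 - 170 = 4086 - 170 = 3916$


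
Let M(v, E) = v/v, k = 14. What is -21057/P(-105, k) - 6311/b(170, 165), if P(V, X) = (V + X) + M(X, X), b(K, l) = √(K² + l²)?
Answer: 7019/30 - 6311*√2245/11225 ≈ 207.33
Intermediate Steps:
M(v, E) = 1
P(V, X) = 1 + V + X (P(V, X) = (V + X) + 1 = 1 + V + X)
-21057/P(-105, k) - 6311/b(170, 165) = -21057/(1 - 105 + 14) - 6311/√(170² + 165²) = -21057/(-90) - 6311/√(28900 + 27225) = -21057*(-1/90) - 6311*√2245/11225 = 7019/30 - 6311*√2245/11225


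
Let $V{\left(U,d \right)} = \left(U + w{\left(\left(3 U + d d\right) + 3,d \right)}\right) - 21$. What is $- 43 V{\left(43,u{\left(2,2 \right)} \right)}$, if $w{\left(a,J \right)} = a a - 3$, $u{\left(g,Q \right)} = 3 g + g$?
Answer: $-1652705$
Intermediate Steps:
$u{\left(g,Q \right)} = 4 g$
$w{\left(a,J \right)} = -3 + a^{2}$ ($w{\left(a,J \right)} = a^{2} - 3 = -3 + a^{2}$)
$V{\left(U,d \right)} = -24 + U + \left(3 + d^{2} + 3 U\right)^{2}$ ($V{\left(U,d \right)} = \left(U + \left(-3 + \left(\left(3 U + d d\right) + 3\right)^{2}\right)\right) - 21 = \left(U + \left(-3 + \left(\left(3 U + d^{2}\right) + 3\right)^{2}\right)\right) - 21 = \left(U + \left(-3 + \left(\left(d^{2} + 3 U\right) + 3\right)^{2}\right)\right) - 21 = \left(U + \left(-3 + \left(3 + d^{2} + 3 U\right)^{2}\right)\right) - 21 = \left(-3 + U + \left(3 + d^{2} + 3 U\right)^{2}\right) - 21 = -24 + U + \left(3 + d^{2} + 3 U\right)^{2}$)
$- 43 V{\left(43,u{\left(2,2 \right)} \right)} = - 43 \left(-24 + 43 + \left(3 + \left(4 \cdot 2\right)^{2} + 3 \cdot 43\right)^{2}\right) = - 43 \left(-24 + 43 + \left(3 + 8^{2} + 129\right)^{2}\right) = - 43 \left(-24 + 43 + \left(3 + 64 + 129\right)^{2}\right) = - 43 \left(-24 + 43 + 196^{2}\right) = - 43 \left(-24 + 43 + 38416\right) = \left(-43\right) 38435 = -1652705$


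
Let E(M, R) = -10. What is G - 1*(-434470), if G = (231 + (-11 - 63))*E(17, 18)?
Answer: 432900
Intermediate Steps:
G = -1570 (G = (231 + (-11 - 63))*(-10) = (231 - 74)*(-10) = 157*(-10) = -1570)
G - 1*(-434470) = -1570 - 1*(-434470) = -1570 + 434470 = 432900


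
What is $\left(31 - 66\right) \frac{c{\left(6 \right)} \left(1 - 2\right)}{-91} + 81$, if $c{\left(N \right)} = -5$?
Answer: $\frac{1078}{13} \approx 82.923$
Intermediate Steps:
$\left(31 - 66\right) \frac{c{\left(6 \right)} \left(1 - 2\right)}{-91} + 81 = \left(31 - 66\right) \frac{\left(-5\right) \left(1 - 2\right)}{-91} + 81 = - 35 \left(-5\right) \left(-1\right) \left(- \frac{1}{91}\right) + 81 = - 35 \cdot 5 \left(- \frac{1}{91}\right) + 81 = \left(-35\right) \left(- \frac{5}{91}\right) + 81 = \frac{25}{13} + 81 = \frac{1078}{13}$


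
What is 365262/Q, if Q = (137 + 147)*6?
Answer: 60877/284 ≈ 214.36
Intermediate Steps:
Q = 1704 (Q = 284*6 = 1704)
365262/Q = 365262/1704 = 365262*(1/1704) = 60877/284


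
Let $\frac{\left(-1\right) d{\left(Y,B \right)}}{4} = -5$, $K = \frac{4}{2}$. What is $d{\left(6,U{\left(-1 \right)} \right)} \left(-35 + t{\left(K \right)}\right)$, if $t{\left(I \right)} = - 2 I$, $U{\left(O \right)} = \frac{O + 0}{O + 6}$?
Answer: $-780$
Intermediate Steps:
$K = 2$ ($K = 4 \cdot \frac{1}{2} = 2$)
$U{\left(O \right)} = \frac{O}{6 + O}$
$d{\left(Y,B \right)} = 20$ ($d{\left(Y,B \right)} = \left(-4\right) \left(-5\right) = 20$)
$d{\left(6,U{\left(-1 \right)} \right)} \left(-35 + t{\left(K \right)}\right) = 20 \left(-35 - 4\right) = 20 \left(-39\right) = -780$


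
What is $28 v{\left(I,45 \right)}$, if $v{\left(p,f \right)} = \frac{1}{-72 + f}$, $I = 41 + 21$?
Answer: $- \frac{28}{27} \approx -1.037$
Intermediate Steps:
$I = 62$
$28 v{\left(I,45 \right)} = \frac{28}{-72 + 45} = \frac{28}{-27} = 28 \left(- \frac{1}{27}\right) = - \frac{28}{27}$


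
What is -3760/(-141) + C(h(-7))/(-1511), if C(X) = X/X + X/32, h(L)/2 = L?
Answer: 1934053/72528 ≈ 26.666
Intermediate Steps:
h(L) = 2*L
C(X) = 1 + X/32 (C(X) = 1 + X*(1/32) = 1 + X/32)
-3760/(-141) + C(h(-7))/(-1511) = -3760/(-141) + (1 + (2*(-7))/32)/(-1511) = -3760*(-1/141) + (1 + (1/32)*(-14))*(-1/1511) = 80/3 + (1 - 7/16)*(-1/1511) = 80/3 + (9/16)*(-1/1511) = 80/3 - 9/24176 = 1934053/72528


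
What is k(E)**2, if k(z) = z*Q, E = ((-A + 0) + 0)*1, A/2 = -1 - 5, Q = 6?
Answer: 5184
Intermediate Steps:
A = -12 (A = 2*(-1 - 5) = 2*(-6) = -12)
E = 12 (E = ((-1*(-12) + 0) + 0)*1 = ((12 + 0) + 0)*1 = (12 + 0)*1 = 12*1 = 12)
k(z) = 6*z (k(z) = z*6 = 6*z)
k(E)**2 = (6*12)**2 = 72**2 = 5184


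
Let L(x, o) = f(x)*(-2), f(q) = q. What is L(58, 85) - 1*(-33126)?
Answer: 33010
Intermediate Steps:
L(x, o) = -2*x (L(x, o) = x*(-2) = -2*x)
L(58, 85) - 1*(-33126) = -2*58 - 1*(-33126) = -116 + 33126 = 33010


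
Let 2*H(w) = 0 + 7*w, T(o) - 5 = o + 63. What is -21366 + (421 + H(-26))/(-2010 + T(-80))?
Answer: -7200397/337 ≈ -21366.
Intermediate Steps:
T(o) = 68 + o (T(o) = 5 + (o + 63) = 5 + (63 + o) = 68 + o)
H(w) = 7*w/2 (H(w) = (0 + 7*w)/2 = (7*w)/2 = 7*w/2)
-21366 + (421 + H(-26))/(-2010 + T(-80)) = -21366 + (421 + (7/2)*(-26))/(-2010 + (68 - 80)) = -21366 + (421 - 91)/(-2010 - 12) = -21366 + 330/(-2022) = -21366 + 330*(-1/2022) = -21366 - 55/337 = -7200397/337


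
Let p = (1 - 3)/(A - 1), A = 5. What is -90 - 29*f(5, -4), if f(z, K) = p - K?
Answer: -383/2 ≈ -191.50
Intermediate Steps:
p = -1/2 (p = (1 - 3)/(5 - 1) = -2/4 = -2*1/4 = -1/2 ≈ -0.50000)
f(z, K) = -1/2 - K
-90 - 29*f(5, -4) = -90 - 29*(-1/2 - 1*(-4)) = -90 - 29*(-1/2 + 4) = -90 - 29*7/2 = -90 - 203/2 = -383/2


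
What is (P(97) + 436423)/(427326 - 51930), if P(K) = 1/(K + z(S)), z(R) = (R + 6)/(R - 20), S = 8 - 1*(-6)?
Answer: 61317433/52743138 ≈ 1.1626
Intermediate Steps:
S = 14 (S = 8 + 6 = 14)
z(R) = (6 + R)/(-20 + R)
P(K) = 1/(-10/3 + K) (P(K) = 1/(K + (6 + 14)/(-20 + 14)) = 1/(K + 20/(-6)) = 1/(K - ⅙*20) = 1/(K - 10/3) = 1/(-10/3 + K))
(P(97) + 436423)/(427326 - 51930) = (3/(-10 + 3*97) + 436423)/(427326 - 51930) = (3/(-10 + 291) + 436423)/375396 = (3/281 + 436423)*(1/375396) = (122634866/281)*(1/375396) = 61317433/52743138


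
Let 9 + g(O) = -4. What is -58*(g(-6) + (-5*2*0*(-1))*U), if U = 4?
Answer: 754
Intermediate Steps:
g(O) = -13 (g(O) = -9 - 4 = -13)
-58*(g(-6) + (-5*2*0*(-1))*U) = -58*(-13 - 5*2*0*(-1)*4) = -58*(-13 - 0*(-1)*4) = -58*(-13 - 5*0*4) = -58*(-13 + 0*4) = -58*(-13 + 0) = -58*(-13) = 754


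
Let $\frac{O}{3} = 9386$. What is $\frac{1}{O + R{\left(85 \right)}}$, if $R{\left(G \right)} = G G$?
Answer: $\frac{1}{35383} \approx 2.8262 \cdot 10^{-5}$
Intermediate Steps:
$R{\left(G \right)} = G^{2}$
$O = 28158$ ($O = 3 \cdot 9386 = 28158$)
$\frac{1}{O + R{\left(85 \right)}} = \frac{1}{28158 + 85^{2}} = \frac{1}{28158 + 7225} = \frac{1}{35383}$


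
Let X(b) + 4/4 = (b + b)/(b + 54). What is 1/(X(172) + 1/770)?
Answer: 87010/45543 ≈ 1.9105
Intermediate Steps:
X(b) = -1 + 2*b/(54 + b) (X(b) = -1 + (b + b)/(b + 54) = -1 + (2*b)/(54 + b) = -1 + 2*b/(54 + b))
1/(X(172) + 1/770) = 1/((-54 + 172)/(54 + 172) + 1/770) = 1/(118/226 + 1/770) = 1/((1/226)*118 + 1/770) = 1/(59/113 + 1/770) = 1/(45543/87010) = 87010/45543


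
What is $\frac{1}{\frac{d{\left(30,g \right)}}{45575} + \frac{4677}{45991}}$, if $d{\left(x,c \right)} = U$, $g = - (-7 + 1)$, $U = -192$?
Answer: $\frac{2096039825}{204324003} \approx 10.258$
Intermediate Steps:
$g = 6$ ($g = \left(-1\right) \left(-6\right) = 6$)
$d{\left(x,c \right)} = -192$
$\frac{1}{\frac{d{\left(30,g \right)}}{45575} + \frac{4677}{45991}} = \frac{1}{- \frac{192}{45575} + \frac{4677}{45991}} = \frac{1}{\frac{204324003}{2096039825}} = \frac{2096039825}{204324003}$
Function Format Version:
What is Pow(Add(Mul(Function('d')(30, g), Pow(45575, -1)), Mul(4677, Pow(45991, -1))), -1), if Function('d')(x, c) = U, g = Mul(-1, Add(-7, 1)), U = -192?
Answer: Rational(2096039825, 204324003) ≈ 10.258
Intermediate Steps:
g = 6 (g = Mul(-1, -6) = 6)
Function('d')(x, c) = -192
Pow(Add(Mul(Function('d')(30, g), Pow(45575, -1)), Mul(4677, Pow(45991, -1))), -1) = Pow(Add(Mul(-192, Pow(45575, -1)), Mul(4677, Pow(45991, -1))), -1) = Pow(Add(Mul(-192, Rational(1, 45575)), Mul(4677, Rational(1, 45991))), -1) = Pow(Add(Rational(-192, 45575), Rational(4677, 45991)), -1) = Pow(Rational(204324003, 2096039825), -1) = Rational(2096039825, 204324003)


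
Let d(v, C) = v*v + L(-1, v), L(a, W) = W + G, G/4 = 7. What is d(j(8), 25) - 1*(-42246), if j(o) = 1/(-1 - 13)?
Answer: 8285691/196 ≈ 42274.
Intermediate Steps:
G = 28 (G = 4*7 = 28)
L(a, W) = 28 + W (L(a, W) = W + 28 = 28 + W)
j(o) = -1/14 (j(o) = 1/(-14) = -1/14)
d(v, C) = 28 + v + v² (d(v, C) = v*v + (28 + v) = v² + (28 + v) = 28 + v + v²)
d(j(8), 25) - 1*(-42246) = (28 - 1/14 + (-1/14)²) - 1*(-42246) = (28 - 1/14 + 1/196) + 42246 = 5475/196 + 42246 = 8285691/196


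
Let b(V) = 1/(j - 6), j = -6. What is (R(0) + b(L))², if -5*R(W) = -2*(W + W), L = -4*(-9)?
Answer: 1/144 ≈ 0.0069444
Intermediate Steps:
L = 36
b(V) = -1/12 (b(V) = 1/(-6 - 6) = 1/(-12) = -1/12)
R(W) = 4*W/5 (R(W) = -(-2)*(W + W)/5 = -(-2)*2*W/5 = -(-4)*W/5 = 4*W/5)
(R(0) + b(L))² = ((⅘)*0 - 1/12)² = (0 - 1/12)² = (-1/12)² = 1/144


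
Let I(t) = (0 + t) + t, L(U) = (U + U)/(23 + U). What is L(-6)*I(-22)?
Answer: 528/17 ≈ 31.059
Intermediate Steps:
L(U) = 2*U/(23 + U) (L(U) = (2*U)/(23 + U) = 2*U/(23 + U))
I(t) = 2*t (I(t) = t + t = 2*t)
L(-6)*I(-22) = (2*(-6)/(23 - 6))*(2*(-22)) = (2*(-6)/17)*(-44) = (2*(-6)*(1/17))*(-44) = -12/17*(-44) = 528/17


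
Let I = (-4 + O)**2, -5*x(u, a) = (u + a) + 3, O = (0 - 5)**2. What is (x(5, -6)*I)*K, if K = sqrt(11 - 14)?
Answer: -882*I*sqrt(3)/5 ≈ -305.53*I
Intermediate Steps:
O = 25 (O = (-5)**2 = 25)
x(u, a) = -3/5 - a/5 - u/5 (x(u, a) = -((u + a) + 3)/5 = -((a + u) + 3)/5 = -(3 + a + u)/5 = -3/5 - a/5 - u/5)
I = 441 (I = (-4 + 25)**2 = 21**2 = 441)
K = I*sqrt(3) (K = sqrt(-3) = I*sqrt(3) ≈ 1.732*I)
(x(5, -6)*I)*K = ((-3/5 - 1/5*(-6) - 1/5*5)*441)*(I*sqrt(3)) = ((-3/5 + 6/5 - 1)*441)*(I*sqrt(3)) = (-2/5*441)*(I*sqrt(3)) = -882*I*sqrt(3)/5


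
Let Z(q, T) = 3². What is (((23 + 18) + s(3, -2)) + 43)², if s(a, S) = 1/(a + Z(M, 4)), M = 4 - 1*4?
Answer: 1018081/144 ≈ 7070.0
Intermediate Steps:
M = 0 (M = 4 - 4 = 0)
Z(q, T) = 9
s(a, S) = 1/(9 + a) (s(a, S) = 1/(a + 9) = 1/(9 + a))
(((23 + 18) + s(3, -2)) + 43)² = (((23 + 18) + 1/(9 + 3)) + 43)² = ((41 + 1/12) + 43)² = (493/12 + 43)² = (1009/12)² = 1018081/144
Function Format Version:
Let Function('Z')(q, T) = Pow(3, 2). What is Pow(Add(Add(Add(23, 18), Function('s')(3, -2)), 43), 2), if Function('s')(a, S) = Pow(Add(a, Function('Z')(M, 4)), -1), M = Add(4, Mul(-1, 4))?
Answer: Rational(1018081, 144) ≈ 7070.0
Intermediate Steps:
M = 0 (M = Add(4, -4) = 0)
Function('Z')(q, T) = 9
Function('s')(a, S) = Pow(Add(9, a), -1) (Function('s')(a, S) = Pow(Add(a, 9), -1) = Pow(Add(9, a), -1))
Pow(Add(Add(Add(23, 18), Function('s')(3, -2)), 43), 2) = Pow(Add(Add(Add(23, 18), Pow(Add(9, 3), -1)), 43), 2) = Pow(Add(Add(41, Pow(12, -1)), 43), 2) = Pow(Add(Add(41, Rational(1, 12)), 43), 2) = Pow(Add(Rational(493, 12), 43), 2) = Pow(Rational(1009, 12), 2) = Rational(1018081, 144)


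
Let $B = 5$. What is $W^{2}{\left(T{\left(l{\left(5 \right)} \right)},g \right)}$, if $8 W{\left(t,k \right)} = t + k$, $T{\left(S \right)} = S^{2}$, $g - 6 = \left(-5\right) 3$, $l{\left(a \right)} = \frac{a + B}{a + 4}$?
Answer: $\frac{395641}{419904} \approx 0.94222$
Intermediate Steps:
$l{\left(a \right)} = \frac{5 + a}{4 + a}$ ($l{\left(a \right)} = \frac{a + 5}{a + 4} = \frac{5 + a}{4 + a}$)
$g = -9$ ($g = 6 - 15 = -9$)
$W{\left(t,k \right)} = \frac{k}{8} + \frac{t}{8}$ ($W{\left(t,k \right)} = \frac{t + k}{8} = \frac{k + t}{8} = \frac{k}{8} + \frac{t}{8}$)
$W^{2}{\left(T{\left(l{\left(5 \right)} \right)},g \right)} = \left(\frac{1}{8} \left(-9\right) + \frac{\left(\frac{5 + 5}{4 + 5}\right)^{2}}{8}\right)^{2} = \left(- \frac{9}{8} + \frac{\left(\frac{1}{9} \cdot 10\right)^{2}}{8}\right)^{2} = \left(- \frac{9}{8} + \frac{\left(\frac{10}{9}\right)^{2}}{8}\right)^{2} = \left(- \frac{9}{8} + \frac{1}{8} \cdot \frac{100}{81}\right)^{2} = \left(- \frac{9}{8} + \frac{25}{162}\right)^{2} = \left(- \frac{629}{648}\right)^{2} = \frac{395641}{419904}$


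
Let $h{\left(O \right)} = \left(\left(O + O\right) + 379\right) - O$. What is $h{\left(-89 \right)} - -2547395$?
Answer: $2547685$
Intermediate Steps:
$h{\left(O \right)} = 379 + O$ ($h{\left(O \right)} = \left(2 O + 379\right) - O = \left(379 + 2 O\right) - O = 379 + O$)
$h{\left(-89 \right)} - -2547395 = \left(379 - 89\right) - -2547395 = 290 + 2547395 = 2547685$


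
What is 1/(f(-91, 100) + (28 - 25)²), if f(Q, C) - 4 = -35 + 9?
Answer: -1/13 ≈ -0.076923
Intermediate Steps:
f(Q, C) = -22 (f(Q, C) = 4 + (-35 + 9) = 4 - 26 = -22)
1/(f(-91, 100) + (28 - 25)²) = 1/(-22 + (28 - 25)²) = 1/(-22 + 3²) = 1/(-22 + 9) = 1/(-13) = -1/13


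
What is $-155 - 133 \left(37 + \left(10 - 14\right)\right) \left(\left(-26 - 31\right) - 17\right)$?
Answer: $324631$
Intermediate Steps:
$-155 - 133 \left(37 + \left(10 - 14\right)\right) \left(\left(-26 - 31\right) - 17\right) = -155 - 133 \left(37 - 4\right) \left(-57 - 17\right) = -155 - 133 \cdot 33 \left(-74\right) = -155 - -324786 = -155 + 324786 = 324631$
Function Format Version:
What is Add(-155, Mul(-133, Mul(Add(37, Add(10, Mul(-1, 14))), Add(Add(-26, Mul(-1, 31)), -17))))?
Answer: 324631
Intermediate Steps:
Add(-155, Mul(-133, Mul(Add(37, Add(10, Mul(-1, 14))), Add(Add(-26, Mul(-1, 31)), -17)))) = Add(-155, Mul(-133, Mul(Add(37, Add(10, -14)), Add(Add(-26, -31), -17)))) = Add(-155, Mul(-133, Mul(Add(37, -4), Add(-57, -17)))) = Add(-155, Mul(-133, Mul(33, -74))) = Add(-155, Mul(-133, -2442)) = Add(-155, 324786) = 324631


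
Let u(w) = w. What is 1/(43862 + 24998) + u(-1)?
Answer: -68859/68860 ≈ -0.99999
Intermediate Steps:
1/(43862 + 24998) + u(-1) = 1/(43862 + 24998) - 1 = 1/68860 - 1 = -68859/68860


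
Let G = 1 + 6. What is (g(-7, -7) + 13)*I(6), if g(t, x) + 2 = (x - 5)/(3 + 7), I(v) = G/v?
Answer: 343/30 ≈ 11.433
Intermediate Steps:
G = 7
I(v) = 7/v
g(t, x) = -5/2 + x/10 (g(t, x) = -2 + (x - 5)/(3 + 7) = -2 + (-5 + x)/10 = -2 + (-5 + x)*(1/10) = -2 + (-1/2 + x/10) = -5/2 + x/10)
(g(-7, -7) + 13)*I(6) = ((-5/2 + (1/10)*(-7)) + 13)*(7/6) = ((-5/2 - 7/10) + 13)*(7*(1/6)) = (-16/5 + 13)*(7/6) = (49/5)*(7/6) = 343/30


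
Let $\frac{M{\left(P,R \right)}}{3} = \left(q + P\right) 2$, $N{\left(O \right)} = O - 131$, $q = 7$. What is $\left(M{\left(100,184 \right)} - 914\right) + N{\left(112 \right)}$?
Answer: $-291$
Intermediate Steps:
$N{\left(O \right)} = -131 + O$
$M{\left(P,R \right)} = 42 + 6 P$ ($M{\left(P,R \right)} = 3 \left(7 + P\right) 2 = 3 \left(14 + 2 P\right) = 42 + 6 P$)
$\left(M{\left(100,184 \right)} - 914\right) + N{\left(112 \right)} = \left(\left(42 + 6 \cdot 100\right) - 914\right) + \left(-131 + 112\right) = \left(\left(42 + 600\right) - 914\right) - 19 = \left(642 - 914\right) - 19 = -272 - 19 = -291$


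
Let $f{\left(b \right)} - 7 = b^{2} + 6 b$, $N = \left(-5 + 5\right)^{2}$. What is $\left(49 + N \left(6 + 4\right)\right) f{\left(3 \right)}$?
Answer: $1666$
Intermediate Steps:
$N = 0$ ($N = 0^{2} = 0$)
$f{\left(b \right)} = 7 + b^{2} + 6 b$ ($f{\left(b \right)} = 7 + \left(b^{2} + 6 b\right) = 7 + b^{2} + 6 b$)
$\left(49 + N \left(6 + 4\right)\right) f{\left(3 \right)} = \left(49 + 0 \left(6 + 4\right)\right) \left(7 + 3^{2} + 6 \cdot 3\right) = \left(49 + 0 \cdot 10\right) \left(7 + 9 + 18\right) = \left(49 + 0\right) 34 = 49 \cdot 34 = 1666$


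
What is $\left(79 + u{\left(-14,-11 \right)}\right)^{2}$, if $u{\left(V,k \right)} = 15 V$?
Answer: $17161$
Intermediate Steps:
$\left(79 + u{\left(-14,-11 \right)}\right)^{2} = \left(79 + 15 \left(-14\right)\right)^{2} = \left(79 - 210\right)^{2} = \left(-131\right)^{2} = 17161$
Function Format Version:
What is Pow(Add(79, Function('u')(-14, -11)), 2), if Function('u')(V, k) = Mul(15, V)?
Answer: 17161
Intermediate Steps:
Pow(Add(79, Function('u')(-14, -11)), 2) = Pow(Add(79, Mul(15, -14)), 2) = Pow(Add(79, -210), 2) = Pow(-131, 2) = 17161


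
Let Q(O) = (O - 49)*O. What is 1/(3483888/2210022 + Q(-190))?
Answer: 368337/16726763818 ≈ 2.2021e-5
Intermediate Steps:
Q(O) = O*(-49 + O) (Q(O) = (-49 + O)*O = O*(-49 + O))
1/(3483888/2210022 + Q(-190)) = 1/(3483888/2210022 - 190*(-49 - 190)) = 1/(3483888*(1/2210022) - 190*(-239)) = 1/(580648/368337 + 45410) = 1/(16726763818/368337) = 368337/16726763818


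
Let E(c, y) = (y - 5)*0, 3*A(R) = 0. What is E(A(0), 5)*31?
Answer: 0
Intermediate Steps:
A(R) = 0 (A(R) = (⅓)*0 = 0)
E(c, y) = 0 (E(c, y) = (-5 + y)*0 = 0)
E(A(0), 5)*31 = 0*31 = 0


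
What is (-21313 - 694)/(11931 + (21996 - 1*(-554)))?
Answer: -22007/34481 ≈ -0.63824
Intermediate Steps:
(-21313 - 694)/(11931 + (21996 - 1*(-554))) = -22007/(11931 + (21996 + 554)) = -22007/(11931 + 22550) = -22007/34481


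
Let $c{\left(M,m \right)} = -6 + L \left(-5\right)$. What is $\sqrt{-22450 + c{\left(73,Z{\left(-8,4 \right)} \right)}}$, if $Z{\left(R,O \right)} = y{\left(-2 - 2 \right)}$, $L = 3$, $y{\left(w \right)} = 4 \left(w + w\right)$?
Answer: $i \sqrt{22471} \approx 149.9 i$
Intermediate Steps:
$y{\left(w \right)} = 8 w$ ($y{\left(w \right)} = 4 \cdot 2 w = 8 w$)
$Z{\left(R,O \right)} = -32$ ($Z{\left(R,O \right)} = 8 \left(-2 - 2\right) = 8 \left(-4\right) = -32$)
$c{\left(M,m \right)} = -21$ ($c{\left(M,m \right)} = -6 + 3 \left(-5\right) = -6 - 15 = -21$)
$\sqrt{-22450 + c{\left(73,Z{\left(-8,4 \right)} \right)}} = \sqrt{-22450 - 21} = \sqrt{-22471} = i \sqrt{22471}$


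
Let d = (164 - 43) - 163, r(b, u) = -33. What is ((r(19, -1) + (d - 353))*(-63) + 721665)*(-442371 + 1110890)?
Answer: 500472710451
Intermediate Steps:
d = -42 (d = 121 - 163 = -42)
((r(19, -1) + (d - 353))*(-63) + 721665)*(-442371 + 1110890) = ((-33 + (-42 - 353))*(-63) + 721665)*(-442371 + 1110890) = ((-33 - 395)*(-63) + 721665)*668519 = (-428*(-63) + 721665)*668519 = (26964 + 721665)*668519 = 748629*668519 = 500472710451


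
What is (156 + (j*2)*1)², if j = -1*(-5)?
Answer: 27556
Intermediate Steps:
j = 5
(156 + (j*2)*1)² = (156 + (5*2)*1)² = (156 + 10*1)² = (156 + 10)² = 166² = 27556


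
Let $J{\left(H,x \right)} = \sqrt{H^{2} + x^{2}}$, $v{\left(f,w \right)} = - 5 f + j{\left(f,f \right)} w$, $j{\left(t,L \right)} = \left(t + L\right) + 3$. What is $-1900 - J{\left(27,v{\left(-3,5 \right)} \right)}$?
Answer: $-1927$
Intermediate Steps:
$j{\left(t,L \right)} = 3 + L + t$ ($j{\left(t,L \right)} = \left(L + t\right) + 3 = 3 + L + t$)
$v{\left(f,w \right)} = - 5 f + w \left(3 + 2 f\right)$ ($v{\left(f,w \right)} = - 5 f + \left(3 + f + f\right) w = - 5 f + \left(3 + 2 f\right) w = - 5 f + w \left(3 + 2 f\right)$)
$-1900 - J{\left(27,v{\left(-3,5 \right)} \right)} = -1900 - \sqrt{27^{2} + \left(\left(-5\right) \left(-3\right) + 5 \left(3 + 2 \left(-3\right)\right)\right)^{2}} = -1900 - \sqrt{729 + \left(15 + 5 \left(3 - 6\right)\right)^{2}} = -1900 - \sqrt{729 + \left(15 + 5 \left(-3\right)\right)^{2}} = -1900 - \sqrt{729 + \left(15 - 15\right)^{2}} = -1900 - \sqrt{729 + 0^{2}} = -1900 - \sqrt{729 + 0} = -1900 - \sqrt{729} = -1900 - 27 = -1927$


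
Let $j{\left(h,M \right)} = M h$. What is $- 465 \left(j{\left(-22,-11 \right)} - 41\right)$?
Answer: $-93465$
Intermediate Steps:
$- 465 \left(j{\left(-22,-11 \right)} - 41\right) = - 465 \left(\left(-11\right) \left(-22\right) - 41\right) = - 465 \left(242 - 41\right) = \left(-465\right) 201 = -93465$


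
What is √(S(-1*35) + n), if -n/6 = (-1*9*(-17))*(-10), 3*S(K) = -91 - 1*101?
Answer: 2*√2279 ≈ 95.478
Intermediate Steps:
S(K) = -64 (S(K) = (-91 - 1*101)/3 = (-91 - 101)/3 = (⅓)*(-192) = -64)
n = 9180 (n = -6*-1*9*(-17)*(-10) = -6*(-9*(-17))*(-10) = -918*(-10) = -6*(-1530) = 9180)
√(S(-1*35) + n) = √(-64 + 9180) = √9116 = 2*√2279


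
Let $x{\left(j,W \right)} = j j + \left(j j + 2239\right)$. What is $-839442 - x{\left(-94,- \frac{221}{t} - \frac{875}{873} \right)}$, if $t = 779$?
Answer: $-859353$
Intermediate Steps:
$x{\left(j,W \right)} = 2239 + 2 j^{2}$ ($x{\left(j,W \right)} = j^{2} + \left(j^{2} + 2239\right) = j^{2} + \left(2239 + j^{2}\right) = 2239 + 2 j^{2}$)
$-839442 - x{\left(-94,- \frac{221}{t} - \frac{875}{873} \right)} = -839442 - \left(2239 + 2 \left(-94\right)^{2}\right) = -839442 - \left(2239 + 2 \cdot 8836\right) = -839442 - \left(2239 + 17672\right) = -839442 - 19911 = -859353$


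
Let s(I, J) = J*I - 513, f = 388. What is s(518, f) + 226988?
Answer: 427459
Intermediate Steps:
s(I, J) = -513 + I*J (s(I, J) = I*J - 513 = -513 + I*J)
s(518, f) + 226988 = (-513 + 518*388) + 226988 = (-513 + 200984) + 226988 = 200471 + 226988 = 427459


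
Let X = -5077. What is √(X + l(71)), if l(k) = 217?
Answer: 18*I*√15 ≈ 69.714*I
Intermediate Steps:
√(X + l(71)) = √(-5077 + 217) = √(-4860) = 18*I*√15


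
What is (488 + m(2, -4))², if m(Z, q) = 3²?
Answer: 247009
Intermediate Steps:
m(Z, q) = 9
(488 + m(2, -4))² = (488 + 9)² = 497² = 247009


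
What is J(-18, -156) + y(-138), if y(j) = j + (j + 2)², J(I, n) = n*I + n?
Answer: 21010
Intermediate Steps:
J(I, n) = n + I*n (J(I, n) = I*n + n = n + I*n)
y(j) = j + (2 + j)²
J(-18, -156) + y(-138) = -156*(1 - 18) + (-138 + (2 - 138)²) = -156*(-17) + (-138 + (-136)²) = 2652 + (-138 + 18496) = 2652 + 18358 = 21010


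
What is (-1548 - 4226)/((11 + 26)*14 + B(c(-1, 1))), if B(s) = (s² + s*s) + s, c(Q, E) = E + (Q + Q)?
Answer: -5774/519 ≈ -11.125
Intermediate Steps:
c(Q, E) = E + 2*Q
B(s) = s + 2*s² (B(s) = (s² + s²) + s = 2*s² + s = s + 2*s²)
(-1548 - 4226)/((11 + 26)*14 + B(c(-1, 1))) = (-1548 - 4226)/((11 + 26)*14 + (1 + 2*(-1))*(1 + 2*(1 + 2*(-1)))) = -5774/(37*14 + (1 - 2)*(1 + 2*(1 - 2))) = -5774/(518 - (1 + 2*(-1))) = -5774/(518 - (1 - 2)) = -5774/(518 - 1*(-1)) = -5774/(518 + 1) = -5774/519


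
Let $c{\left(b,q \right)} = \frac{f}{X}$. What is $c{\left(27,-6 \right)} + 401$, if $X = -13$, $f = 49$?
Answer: $\frac{5164}{13} \approx 397.23$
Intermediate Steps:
$c{\left(b,q \right)} = - \frac{49}{13}$ ($c{\left(b,q \right)} = \frac{49}{-13} = 49 \left(- \frac{1}{13}\right) = - \frac{49}{13}$)
$c{\left(27,-6 \right)} + 401 = - \frac{49}{13} + 401 = \frac{5164}{13}$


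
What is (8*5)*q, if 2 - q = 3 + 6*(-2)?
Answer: 440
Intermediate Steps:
q = 11 (q = 2 - (3 + 6*(-2)) = 2 - (3 - 12) = 2 - 1*(-9) = 2 + 9 = 11)
(8*5)*q = (8*5)*11 = 40*11 = 440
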